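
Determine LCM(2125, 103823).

gcd first: 103823 = 48·2125 + 1823; 2125 = 1·1823 + 302; 1823 = 6·302 + 11; 302 = 27·11 + 5; 11 = 2·5 + 1; 5 = 5·1 + 0 → gcd = 1
lcm = 2125·103823/gcd = 220623875/1 = 220623875

220623875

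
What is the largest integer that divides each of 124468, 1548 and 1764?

124468 = 2² · 29² · 37; 1548 = 2² · 3² · 43; 1764 = 2² · 3² · 7²
gcd takes min exponent of each prime: 2² = 4

4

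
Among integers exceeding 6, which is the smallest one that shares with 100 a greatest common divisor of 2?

14

gcd(a, 100) = 2 forces 2 | a; write a = 2s. Then gcd(2s, 2·50) = 2·gcd(s, 50), so need gcd(s, 50) = 1.
2s > 6 gives s ≥ 4. The least s ≥ 4 coprime to 50 is 7, so a = 2·7 = 14.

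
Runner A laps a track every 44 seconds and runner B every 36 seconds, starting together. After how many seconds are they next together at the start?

gcd first: 44 = 1·36 + 8; 36 = 4·8 + 4; 8 = 2·4 + 0 → gcd = 4
lcm = 44·36/gcd = 1584/4 = 396

396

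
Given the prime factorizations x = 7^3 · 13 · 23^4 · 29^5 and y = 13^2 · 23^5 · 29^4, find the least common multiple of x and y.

max exponent per prime: 7^3 · 13^2 · 23^5 · 29^5 = 7652617282630698469

7652617282630698469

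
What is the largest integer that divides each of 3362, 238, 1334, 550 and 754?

2

3362 = 2 · 41²; 238 = 2 · 7 · 17; 1334 = 2 · 23 · 29; 550 = 2 · 5² · 11; 754 = 2 · 13 · 29
gcd takes min exponent of each prime: 2 = 2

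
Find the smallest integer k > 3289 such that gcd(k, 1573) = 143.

Multiples of 143 above 3289: 143·24, 143·25, … . Need the cofactor coprime to 1573/143 = 11.
Checking s = 24, 25, … the first with gcd(s, 11) = 1 is s = 24, giving 3432.

3432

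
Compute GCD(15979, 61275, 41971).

gcd(15979, 61275): 61275 = 3·15979 + 13338; 15979 = 1·13338 + 2641; 13338 = 5·2641 + 133; 2641 = 19·133 + 114; 133 = 1·114 + 19; 114 = 6·19 + 0 → 19
gcd(19, 41971): 41971 = 2209·19 + 0 → 19

19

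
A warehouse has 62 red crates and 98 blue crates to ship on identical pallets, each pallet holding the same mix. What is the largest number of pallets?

Euclid: 98 = 1·62 + 36; 62 = 1·36 + 26; 36 = 1·26 + 10; 26 = 2·10 + 6; 10 = 1·6 + 4; 6 = 1·4 + 2; 4 = 2·2 + 0. Last nonzero remainder: 2.

2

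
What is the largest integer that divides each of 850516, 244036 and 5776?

gcd(850516, 244036): 850516 = 3·244036 + 118408; 244036 = 2·118408 + 7220; 118408 = 16·7220 + 2888; 7220 = 2·2888 + 1444; 2888 = 2·1444 + 0 → 1444
gcd(1444, 5776): 5776 = 4·1444 + 0 → 1444

1444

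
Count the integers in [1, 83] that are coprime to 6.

28

6 = 2·3. Inclusion–exclusion on these primes:
83 − ⌊83/2⌋ − ⌊83/3⌋ + ⌊83/6⌋ = 28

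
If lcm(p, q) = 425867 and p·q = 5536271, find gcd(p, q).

gcd·lcm = product, so gcd = 5536271/425867 = 13.

13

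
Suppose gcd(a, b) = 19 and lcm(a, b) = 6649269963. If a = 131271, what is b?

Using ab = gcd(a,b)·lcm(a,b) = 19·6649269963 = 126336129297, we get b = 126336129297/131271 = 962407.

962407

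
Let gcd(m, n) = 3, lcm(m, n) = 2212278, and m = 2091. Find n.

m·n = gcd·lcm = 3·2212278 = 6636834, so n = 6636834/2091 = 3174.

3174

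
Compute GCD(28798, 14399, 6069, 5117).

119

28798 = 2 · 7 · 11² · 17; 14399 = 7 · 11² · 17; 6069 = 3 · 7 · 17²; 5117 = 7 · 17 · 43
gcd takes min exponent of each prime: 7 · 17 = 119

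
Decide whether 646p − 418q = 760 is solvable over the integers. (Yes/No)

Yes

gcd(646, 418): 646 = 1·418 + 228; 418 = 1·228 + 190; 228 = 1·190 + 38; 190 = 5·38 + 0 → 38
38 divides 760, so a solution exists.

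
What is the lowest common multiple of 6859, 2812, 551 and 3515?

6859 = 19³; 2812 = 2² · 19 · 37; 551 = 19 · 29; 3515 = 5 · 19 · 37
lcm takes max exponent of each prime: 2² · 5 · 19³ · 29 · 37 = 147194140

147194140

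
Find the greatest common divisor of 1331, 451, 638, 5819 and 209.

1331 = 11³; 451 = 11 · 41; 638 = 2 · 11 · 29; 5819 = 11 · 23²; 209 = 11 · 19
gcd takes min exponent of each prime: 11 = 11

11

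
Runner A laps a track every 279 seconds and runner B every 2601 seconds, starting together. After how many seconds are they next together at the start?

80631

279 = 3² · 31; 2601 = 3² · 17²
max exponents: 3² · 17² · 31 = 80631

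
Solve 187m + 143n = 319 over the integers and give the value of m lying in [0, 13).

gcd(187, 143) = 11 (Euclid: 187 = 1·143 + 44; 143 = 3·44 + 11; 44 = 4·11 + 0), and 11 | 319.
Extended Euclid: 187·(-3) + 143·(4) = 11. Scale by 29: m₀ = -87.
General solution m = m₀ + 13t; reducing mod 13 gives m = 4 (and n = -3).

4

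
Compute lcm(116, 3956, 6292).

lcm(116, 3956) = 116·3956/gcd = 458896/4 = 114724
lcm(114724, 6292) = 114724·6292/gcd = 721843408/4 = 180460852

180460852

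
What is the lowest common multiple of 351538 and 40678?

649993762

351538 = 2 · 11 · 19 · 29²; 40678 = 2 · 11 · 43²
max exponents: 2 · 11 · 19 · 29² · 43² = 649993762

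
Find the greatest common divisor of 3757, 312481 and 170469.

13

3757 = 13 · 17²; 312481 = 13² · 43²; 170469 = 3² · 13 · 31 · 47
gcd takes min exponent of each prime: 13 = 13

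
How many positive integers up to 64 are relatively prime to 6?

21

6 = 2·3. Inclusion–exclusion on these primes:
64 − ⌊64/2⌋ − ⌊64/3⌋ + ⌊64/6⌋ = 21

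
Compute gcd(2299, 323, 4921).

gcd(2299, 323): 2299 = 7·323 + 38; 323 = 8·38 + 19; 38 = 2·19 + 0 → 19
gcd(19, 4921): 4921 = 259·19 + 0 → 19

19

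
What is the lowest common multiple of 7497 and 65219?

gcd first: 65219 = 8·7497 + 5243; 7497 = 1·5243 + 2254; 5243 = 2·2254 + 735; 2254 = 3·735 + 49; 735 = 15·49 + 0 → gcd = 49
lcm = 7497·65219/gcd = 488946843/49 = 9978507

9978507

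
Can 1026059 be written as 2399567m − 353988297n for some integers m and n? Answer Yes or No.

gcd(2399567, 353988297): 353988297 = 147·2399567 + 1251948; 2399567 = 1·1251948 + 1147619; 1251948 = 1·1147619 + 104329; 1147619 = 11·104329 + 0 → 104329
104329 does not divide 1026059, so a solution does not exist.

No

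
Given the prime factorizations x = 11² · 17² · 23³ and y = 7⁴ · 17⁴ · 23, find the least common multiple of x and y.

295227442233647

max exponent per prime: 7⁴ · 11² · 17⁴ · 23³ = 295227442233647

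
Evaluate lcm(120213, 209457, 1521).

12778762113

120213 = 3² · 19² · 37; 209457 = 3² · 17 · 37²; 1521 = 3² · 13²
lcm takes max exponent of each prime: 3² · 13² · 17 · 19² · 37² = 12778762113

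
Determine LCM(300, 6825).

27300

300 = 2² · 3 · 5²; 6825 = 3 · 5² · 7 · 13
max exponents: 2² · 3 · 5² · 7 · 13 = 27300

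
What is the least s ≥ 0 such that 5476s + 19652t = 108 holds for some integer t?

gcd(5476, 19652) = 4 (Euclid: 19652 = 3·5476 + 3224; 5476 = 1·3224 + 2252; 3224 = 1·2252 + 972; 2252 = 2·972 + 308; 972 = 3·308 + 48; 308 = 6·48 + 20; 48 = 2·20 + 8; 20 = 2·8 + 4; 8 = 2·4 + 0), and 4 | 108.
Extended Euclid: 5476·(2042) + 19652·(-569) = 4. Scale by 27: s₀ = 55134.
General solution s = s₀ + 4913k; reducing mod 4913 gives s = 1091 (and t = -304).

1091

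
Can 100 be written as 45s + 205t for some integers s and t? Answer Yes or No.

By Bézout, 45s + 205t = 100 has integer solutions iff gcd(45, 205) | 100.
Euclid: 205 = 4·45 + 25; 45 = 1·25 + 20; 25 = 1·20 + 5; 20 = 4·5 + 0. gcd = 5; 100 mod 5 = 0. Yes.

Yes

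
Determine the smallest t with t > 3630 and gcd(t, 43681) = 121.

3751

Multiples of 121 above 3630: 121·31, 121·32, … . Need the cofactor coprime to 43681/121 = 361.
Checking s = 31, 32, … the first with gcd(s, 361) = 1 is s = 31, giving 3751.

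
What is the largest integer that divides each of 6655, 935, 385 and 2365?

55

gcd(6655, 935): 6655 = 7·935 + 110; 935 = 8·110 + 55; 110 = 2·55 + 0 → 55
gcd(55, 385): 385 = 7·55 + 0 → 55
gcd(55, 2365): 2365 = 43·55 + 0 → 55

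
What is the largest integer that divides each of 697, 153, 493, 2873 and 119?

17

gcd(697, 153): 697 = 4·153 + 85; 153 = 1·85 + 68; 85 = 1·68 + 17; 68 = 4·17 + 0 → 17
gcd(17, 493): 493 = 29·17 + 0 → 17
gcd(17, 2873): 2873 = 169·17 + 0 → 17
gcd(17, 119): 119 = 7·17 + 0 → 17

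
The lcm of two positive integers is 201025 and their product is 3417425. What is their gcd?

17

gcd·lcm = product, so gcd = 3417425/201025 = 17.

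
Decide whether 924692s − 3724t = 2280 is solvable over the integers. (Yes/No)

Yes

gcd(924692, 3724): 924692 = 248·3724 + 1140; 3724 = 3·1140 + 304; 1140 = 3·304 + 228; 304 = 1·228 + 76; 228 = 3·76 + 0 → 76
76 divides 2280, so a solution exists.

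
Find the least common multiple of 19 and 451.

gcd first: 451 = 23·19 + 14; 19 = 1·14 + 5; 14 = 2·5 + 4; 5 = 1·4 + 1; 4 = 4·1 + 0 → gcd = 1
lcm = 19·451/gcd = 8569/1 = 8569

8569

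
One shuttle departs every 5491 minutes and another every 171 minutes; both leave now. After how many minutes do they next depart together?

gcd first: 5491 = 32·171 + 19; 171 = 9·19 + 0 → gcd = 19
lcm = 5491·171/gcd = 938961/19 = 49419

49419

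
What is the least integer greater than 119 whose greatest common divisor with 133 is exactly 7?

126

gcd(m, 133) = 7 forces 7 | m; write m = 7s. Then gcd(7s, 7·19) = 7·gcd(s, 19), so need gcd(s, 19) = 1.
7s > 119 gives s ≥ 18. The least s ≥ 18 coprime to 19 is 18, so m = 7·18 = 126.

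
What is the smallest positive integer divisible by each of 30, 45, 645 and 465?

119970

lcm(30, 45) = 30·45/gcd = 1350/15 = 90
lcm(90, 645) = 90·645/gcd = 58050/15 = 3870
lcm(3870, 465) = 3870·465/gcd = 1799550/15 = 119970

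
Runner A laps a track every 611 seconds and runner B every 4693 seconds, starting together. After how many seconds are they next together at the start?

gcd first: 4693 = 7·611 + 416; 611 = 1·416 + 195; 416 = 2·195 + 26; 195 = 7·26 + 13; 26 = 2·13 + 0 → gcd = 13
lcm = 611·4693/gcd = 2867423/13 = 220571

220571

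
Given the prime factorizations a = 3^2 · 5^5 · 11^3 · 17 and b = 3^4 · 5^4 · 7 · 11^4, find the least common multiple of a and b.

max exponent per prime: 3^4 · 5^5 · 7 · 11^4 · 17 = 441014371875

441014371875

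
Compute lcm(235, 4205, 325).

235 = 5 · 47; 4205 = 5 · 29²; 325 = 5² · 13
lcm takes max exponent of each prime: 5² · 13 · 29² · 47 = 12846275

12846275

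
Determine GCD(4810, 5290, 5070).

10

4810 = 2 · 5 · 13 · 37; 5290 = 2 · 5 · 23²; 5070 = 2 · 3 · 5 · 13²
gcd takes min exponent of each prime: 2 · 5 = 10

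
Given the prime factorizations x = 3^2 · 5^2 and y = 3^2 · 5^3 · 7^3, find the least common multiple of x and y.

max exponent per prime: 3^2 · 5^3 · 7^3 = 385875

385875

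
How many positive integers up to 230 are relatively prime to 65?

170

Prime factors of 65: 5, 13. Count integers ≤ 230 divisible by none of them.
By inclusion–exclusion: 230 − ⌊230/5⌋ − ⌊230/13⌋ + ⌊230/65⌋ = 170.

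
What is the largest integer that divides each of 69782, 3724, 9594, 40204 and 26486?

gcd(69782, 3724): 69782 = 18·3724 + 2750; 3724 = 1·2750 + 974; 2750 = 2·974 + 802; 974 = 1·802 + 172; 802 = 4·172 + 114; 172 = 1·114 + 58; 114 = 1·58 + 56; 58 = 1·56 + 2; 56 = 28·2 + 0 → 2
gcd(2, 9594): 9594 = 4797·2 + 0 → 2
gcd(2, 40204): 40204 = 20102·2 + 0 → 2
gcd(2, 26486): 26486 = 13243·2 + 0 → 2

2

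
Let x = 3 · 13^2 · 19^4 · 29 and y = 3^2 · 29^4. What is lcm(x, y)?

max exponent per prime: 3^2 · 13^2 · 19^4 · 29^4 = 140195995712721

140195995712721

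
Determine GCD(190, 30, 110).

190 = 2 · 5 · 19; 30 = 2 · 3 · 5; 110 = 2 · 5 · 11
gcd takes min exponent of each prime: 2 · 5 = 10

10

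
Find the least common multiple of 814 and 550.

814 = 2 · 11 · 37; 550 = 2 · 5² · 11
max exponents: 2 · 5² · 11 · 37 = 20350

20350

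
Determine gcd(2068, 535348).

44

2068 = 2² · 11 · 47
535348 = 2² · 11 · 23³
Common: 2² · 11 = 44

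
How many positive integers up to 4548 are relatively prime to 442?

1975

442 = 2·13·17. Inclusion–exclusion on these primes:
4548 − ⌊4548/2⌋ − ⌊4548/13⌋ − ⌊4548/17⌋ + ⌊4548/26⌋ + ⌊4548/34⌋ + ⌊4548/221⌋ − ⌊4548/442⌋ = 1975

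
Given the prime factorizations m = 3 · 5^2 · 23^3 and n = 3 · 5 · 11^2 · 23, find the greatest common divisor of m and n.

345

min exponent per shared prime: 3 · 5 · 23 = 345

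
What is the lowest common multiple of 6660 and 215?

286380

gcd first: 6660 = 30·215 + 210; 215 = 1·210 + 5; 210 = 42·5 + 0 → gcd = 5
lcm = 6660·215/gcd = 1431900/5 = 286380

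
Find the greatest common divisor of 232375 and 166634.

169

Euclid: 232375 = 1·166634 + 65741; 166634 = 2·65741 + 35152; 65741 = 1·35152 + 30589; 35152 = 1·30589 + 4563; 30589 = 6·4563 + 3211; 4563 = 1·3211 + 1352; 3211 = 2·1352 + 507; 1352 = 2·507 + 338; 507 = 1·338 + 169; 338 = 2·169 + 0. Last nonzero remainder: 169.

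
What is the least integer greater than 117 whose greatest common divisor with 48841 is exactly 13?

gcd(m, 48841) = 13 forces 13 | m; write m = 13s. Then gcd(13s, 13·3757) = 13·gcd(s, 3757), so need gcd(s, 3757) = 1.
13s > 117 gives s ≥ 10. The least s ≥ 10 coprime to 3757 is 10, so m = 13·10 = 130.

130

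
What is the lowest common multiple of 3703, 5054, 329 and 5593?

2136179234

3703 = 7 · 23²; 5054 = 2 · 7 · 19²; 329 = 7 · 47; 5593 = 7 · 17 · 47
lcm takes max exponent of each prime: 2 · 7 · 17 · 19² · 23² · 47 = 2136179234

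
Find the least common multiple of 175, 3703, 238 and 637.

175 = 5² · 7; 3703 = 7 · 23²; 238 = 2 · 7 · 17; 637 = 7² · 13
lcm takes max exponent of each prime: 2 · 5² · 7² · 13 · 17 · 23² = 286427050

286427050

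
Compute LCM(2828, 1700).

2828 = 2² · 7 · 101; 1700 = 2² · 5² · 17
max exponents: 2² · 5² · 7 · 17 · 101 = 1201900

1201900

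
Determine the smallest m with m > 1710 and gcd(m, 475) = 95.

475 = 95·5. Any m with gcd(m, 475) = 95 is a multiple of 95, say 95s, with s coprime to 5.
Need s > 1710/95, so s ≥ 19. First s ≥ 19 with gcd(s, 5) = 1 is s = 19. Thus m = 95·19 = 1805.

1805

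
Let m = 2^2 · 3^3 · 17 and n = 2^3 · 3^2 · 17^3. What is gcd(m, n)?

612

min exponent per shared prime: 2^2 · 3^2 · 17 = 612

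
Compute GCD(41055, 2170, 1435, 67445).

35

gcd(41055, 2170): 41055 = 18·2170 + 1995; 2170 = 1·1995 + 175; 1995 = 11·175 + 70; 175 = 2·70 + 35; 70 = 2·35 + 0 → 35
gcd(35, 1435): 1435 = 41·35 + 0 → 35
gcd(35, 67445): 67445 = 1927·35 + 0 → 35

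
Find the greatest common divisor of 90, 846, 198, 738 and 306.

90 = 2 · 3² · 5; 846 = 2 · 3² · 47; 198 = 2 · 3² · 11; 738 = 2 · 3² · 41; 306 = 2 · 3² · 17
gcd takes min exponent of each prime: 2 · 3² = 18

18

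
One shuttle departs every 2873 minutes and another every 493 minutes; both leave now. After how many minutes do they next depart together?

gcd first: 2873 = 5·493 + 408; 493 = 1·408 + 85; 408 = 4·85 + 68; 85 = 1·68 + 17; 68 = 4·17 + 0 → gcd = 17
lcm = 2873·493/gcd = 1416389/17 = 83317

83317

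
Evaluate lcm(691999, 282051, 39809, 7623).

691999 = 7 · 11² · 19 · 43; 282051 = 3² · 7 · 11² · 37; 39809 = 7 · 11² · 47; 7623 = 3² · 7 · 11²
lcm takes max exponent of each prime: 3² · 7 · 11² · 19 · 37 · 43 · 47 = 10830476349

10830476349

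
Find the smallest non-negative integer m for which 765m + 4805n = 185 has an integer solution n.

Reduce mod 4805: 765m ≡ 185 (mod 4805). With g = gcd(765, 4805) = 5 dividing 185, divide through: 153m ≡ 37 (mod 961).
Since gcd(153, 961) = 1, m ≡ 37·(153)⁻¹ ≡ 710 (mod 961). Smallest non-negative: 710.

710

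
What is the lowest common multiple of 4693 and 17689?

gcd first: 17689 = 3·4693 + 3610; 4693 = 1·3610 + 1083; 3610 = 3·1083 + 361; 1083 = 3·361 + 0 → gcd = 361
lcm = 4693·17689/gcd = 83014477/361 = 229957

229957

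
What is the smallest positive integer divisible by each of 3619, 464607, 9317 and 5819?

9784140693327

lcm(3619, 464607) = 3619·464607/gcd = 1681412733/11 = 152855703
lcm(152855703, 9317) = 152855703·9317/gcd = 1424156584851/77 = 18495540063
lcm(18495540063, 5819) = 18495540063·5819/gcd = 107625547626597/11 = 9784140693327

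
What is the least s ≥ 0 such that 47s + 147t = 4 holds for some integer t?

Euclid: 147 = 3·47 + 6; 47 = 7·6 + 5; 6 = 1·5 + 1; 5 = 5·1 + 0 → gcd = 1; 4 = 1·4.
Back-substitution yields 47·(-25) + 147·(8) = 1, so one solution is s = -25·4 = -100, t = 8·4 = 32.
Solutions in s differ by 147/1 = 147; the one in [0, 147) is -100 mod 147 = 47.

47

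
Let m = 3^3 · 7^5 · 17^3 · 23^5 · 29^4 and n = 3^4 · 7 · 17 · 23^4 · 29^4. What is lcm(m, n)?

30447606257551924718193

max exponent per prime: 3^4 · 7^5 · 17^3 · 23^5 · 29^4 = 30447606257551924718193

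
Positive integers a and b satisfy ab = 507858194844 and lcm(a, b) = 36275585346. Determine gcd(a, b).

gcd·lcm = product, so gcd = 507858194844/36275585346 = 14.

14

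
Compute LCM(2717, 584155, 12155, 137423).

9543340235

2717 = 11 · 13 · 19; 584155 = 5 · 11 · 13 · 19 · 43; 12155 = 5 · 11 · 13 · 17; 137423 = 11 · 13 · 31²
lcm takes max exponent of each prime: 5 · 11 · 13 · 17 · 19 · 31² · 43 = 9543340235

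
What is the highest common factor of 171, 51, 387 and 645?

3

gcd(171, 51): 171 = 3·51 + 18; 51 = 2·18 + 15; 18 = 1·15 + 3; 15 = 5·3 + 0 → 3
gcd(3, 387): 387 = 129·3 + 0 → 3
gcd(3, 645): 645 = 215·3 + 0 → 3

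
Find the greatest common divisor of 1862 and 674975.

931

Euclid: 674975 = 362·1862 + 931; 1862 = 2·931 + 0. Last nonzero remainder: 931.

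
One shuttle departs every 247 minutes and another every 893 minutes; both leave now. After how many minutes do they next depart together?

247 = 13 · 19; 893 = 19 · 47
max exponents: 13 · 19 · 47 = 11609

11609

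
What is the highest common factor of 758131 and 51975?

11

758131 = 11 · 41³
51975 = 3³ · 5² · 7 · 11
Common: 11 = 11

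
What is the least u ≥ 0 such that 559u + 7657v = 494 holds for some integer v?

Euclid: 7657 = 13·559 + 390; 559 = 1·390 + 169; 390 = 2·169 + 52; 169 = 3·52 + 13; 52 = 4·13 + 0 → gcd = 13; 494 = 13·38.
Back-substitution yields 559·(137) + 7657·(-10) = 13, so one solution is u = 137·38 = 5206, v = -10·38 = -380.
Solutions in u differ by 7657/13 = 589; the one in [0, 589) is 5206 mod 589 = 494.

494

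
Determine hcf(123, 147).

Euclid: 147 = 1·123 + 24; 123 = 5·24 + 3; 24 = 8·3 + 0. Last nonzero remainder: 3.

3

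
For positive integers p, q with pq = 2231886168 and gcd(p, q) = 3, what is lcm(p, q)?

743962056

gcd·lcm = product, so lcm = 2231886168/3 = 743962056.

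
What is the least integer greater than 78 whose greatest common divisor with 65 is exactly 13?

gcd(t, 65) = 13 forces 13 | t; write t = 13s. Then gcd(13s, 13·5) = 13·gcd(s, 5), so need gcd(s, 5) = 1.
13s > 78 gives s ≥ 7. The least s ≥ 7 coprime to 5 is 7, so t = 13·7 = 91.

91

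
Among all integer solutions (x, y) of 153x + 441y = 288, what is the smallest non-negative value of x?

Euclid: 441 = 2·153 + 135; 153 = 1·135 + 18; 135 = 7·18 + 9; 18 = 2·9 + 0 → gcd = 9; 288 = 9·32.
Back-substitution yields 153·(-23) + 441·(8) = 9, so one solution is x = -23·32 = -736, y = 8·32 = 256.
Solutions in x differ by 441/9 = 49; the one in [0, 49) is -736 mod 49 = 48.

48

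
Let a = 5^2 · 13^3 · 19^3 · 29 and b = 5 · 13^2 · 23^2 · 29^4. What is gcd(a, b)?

24505

min exponent per shared prime: 5 · 13^2 · 29 = 24505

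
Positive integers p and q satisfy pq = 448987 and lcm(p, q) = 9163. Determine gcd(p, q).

49

From gcd × lcm = pq: gcd = 448987 / 9163 = 49.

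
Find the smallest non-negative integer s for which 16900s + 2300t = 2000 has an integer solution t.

gcd(16900, 2300) = 100 (Euclid: 16900 = 7·2300 + 800; 2300 = 2·800 + 700; 800 = 1·700 + 100; 700 = 7·100 + 0), and 100 | 2000.
Extended Euclid: 16900·(3) + 2300·(-22) = 100. Scale by 20: s₀ = 60.
General solution s = s₀ + 23k; reducing mod 23 gives s = 14 (and t = -102).

14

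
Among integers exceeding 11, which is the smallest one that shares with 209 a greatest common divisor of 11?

22

Multiples of 11 above 11: 11·2, 11·3, … . Need the cofactor coprime to 209/11 = 19.
Checking s = 2, 3, … the first with gcd(s, 19) = 1 is s = 2, giving 22.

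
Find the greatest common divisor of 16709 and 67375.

Euclid: 67375 = 4·16709 + 539; 16709 = 31·539 + 0. Last nonzero remainder: 539.

539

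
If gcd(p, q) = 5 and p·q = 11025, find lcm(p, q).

2205

gcd·lcm = product, so lcm = 11025/5 = 2205.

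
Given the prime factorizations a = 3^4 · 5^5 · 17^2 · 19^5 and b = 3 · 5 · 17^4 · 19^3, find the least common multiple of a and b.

max exponent per prime: 3^4 · 5^5 · 17^4 · 19^5 = 52347835721559375

52347835721559375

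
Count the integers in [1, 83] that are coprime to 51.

53

51 = 3·17. Inclusion–exclusion on these primes:
83 − ⌊83/3⌋ − ⌊83/17⌋ + ⌊83/51⌋ = 53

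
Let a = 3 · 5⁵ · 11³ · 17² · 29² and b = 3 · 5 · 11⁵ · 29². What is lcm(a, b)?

366968292178125

max exponent per prime: 3 · 5⁵ · 11⁵ · 17² · 29² = 366968292178125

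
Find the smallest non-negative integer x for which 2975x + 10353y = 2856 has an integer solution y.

81

Euclid: 10353 = 3·2975 + 1428; 2975 = 2·1428 + 119; 1428 = 12·119 + 0 → gcd = 119; 2856 = 119·24.
Back-substitution yields 2975·(7) + 10353·(-2) = 119, so one solution is x = 7·24 = 168, y = -2·24 = -48.
Solutions in x differ by 10353/119 = 87; the one in [0, 87) is 168 mod 87 = 81.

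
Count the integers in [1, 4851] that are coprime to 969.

2884

969 = 3·17·19. Inclusion–exclusion on these primes:
4851 − ⌊4851/3⌋ − ⌊4851/17⌋ − ⌊4851/19⌋ + ⌊4851/51⌋ + ⌊4851/57⌋ + ⌊4851/323⌋ − ⌊4851/969⌋ = 2884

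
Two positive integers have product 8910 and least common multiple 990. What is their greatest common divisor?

9

gcd·lcm = product, so gcd = 8910/990 = 9.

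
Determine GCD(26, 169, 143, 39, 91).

26 = 2 · 13; 169 = 13²; 143 = 11 · 13; 39 = 3 · 13; 91 = 7 · 13
gcd takes min exponent of each prime: 13 = 13

13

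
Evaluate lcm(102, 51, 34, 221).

1326

lcm(102, 51) = 102·51/gcd = 5202/51 = 102
lcm(102, 34) = 102·34/gcd = 3468/34 = 102
lcm(102, 221) = 102·221/gcd = 22542/17 = 1326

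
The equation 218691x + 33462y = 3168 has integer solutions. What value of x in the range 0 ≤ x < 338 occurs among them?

Euclid: 218691 = 6·33462 + 17919; 33462 = 1·17919 + 15543; 17919 = 1·15543 + 2376; 15543 = 6·2376 + 1287; 2376 = 1·1287 + 1089; 1287 = 1·1089 + 198; 1089 = 5·198 + 99; 198 = 2·99 + 0 → gcd = 99; 3168 = 99·32.
Back-substitution yields 218691·(155) + 33462·(-1013) = 99, so one solution is x = 155·32 = 4960, y = -1013·32 = -32416.
Solutions in x differ by 33462/99 = 338; the one in [0, 338) is 4960 mod 338 = 228.

228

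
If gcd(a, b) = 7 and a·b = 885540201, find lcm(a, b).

gcd·lcm = product, so lcm = 885540201/7 = 126505743.

126505743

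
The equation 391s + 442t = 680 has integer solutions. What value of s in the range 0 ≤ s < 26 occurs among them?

gcd(391, 442) = 17 (Euclid: 442 = 1·391 + 51; 391 = 7·51 + 34; 51 = 1·34 + 17; 34 = 2·17 + 0), and 17 | 680.
Extended Euclid: 391·(-9) + 442·(8) = 17. Scale by 40: s₀ = -360.
General solution s = s₀ + 26k; reducing mod 26 gives s = 4 (and t = -2).

4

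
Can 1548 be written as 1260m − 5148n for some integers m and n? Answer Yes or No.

Yes

By Bézout, 1260m − 5148n = 1548 has integer solutions iff gcd(1260, 5148) | 1548.
Euclid: 5148 = 4·1260 + 108; 1260 = 11·108 + 72; 108 = 1·72 + 36; 72 = 2·36 + 0. gcd = 36; 1548 mod 36 = 0. Yes.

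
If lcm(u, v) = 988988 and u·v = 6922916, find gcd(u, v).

From gcd × lcm = uv: gcd = 6922916 / 988988 = 7.

7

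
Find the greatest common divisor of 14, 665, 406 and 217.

gcd(14, 665): 665 = 47·14 + 7; 14 = 2·7 + 0 → 7
gcd(7, 406): 406 = 58·7 + 0 → 7
gcd(7, 217): 217 = 31·7 + 0 → 7

7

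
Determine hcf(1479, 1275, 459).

1479 = 3 · 17 · 29; 1275 = 3 · 5² · 17; 459 = 3³ · 17
gcd takes min exponent of each prime: 3 · 17 = 51

51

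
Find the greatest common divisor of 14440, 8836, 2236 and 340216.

4

gcd(14440, 8836): 14440 = 1·8836 + 5604; 8836 = 1·5604 + 3232; 5604 = 1·3232 + 2372; 3232 = 1·2372 + 860; 2372 = 2·860 + 652; 860 = 1·652 + 208; 652 = 3·208 + 28; 208 = 7·28 + 12; 28 = 2·12 + 4; 12 = 3·4 + 0 → 4
gcd(4, 2236): 2236 = 559·4 + 0 → 4
gcd(4, 340216): 340216 = 85054·4 + 0 → 4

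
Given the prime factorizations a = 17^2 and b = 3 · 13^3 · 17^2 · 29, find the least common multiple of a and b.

55239171

max exponent per prime: 3 · 13^3 · 17^2 · 29 = 55239171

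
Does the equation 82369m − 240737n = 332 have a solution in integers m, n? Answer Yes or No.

No

gcd(82369, 240737): 240737 = 2·82369 + 75999; 82369 = 1·75999 + 6370; 75999 = 11·6370 + 5929; 6370 = 1·5929 + 441; 5929 = 13·441 + 196; 441 = 2·196 + 49; 196 = 4·49 + 0 → 49
49 does not divide 332, so a solution does not exist.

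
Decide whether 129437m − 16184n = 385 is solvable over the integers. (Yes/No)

Yes

By Bézout, 129437m − 16184n = 385 has integer solutions iff gcd(129437, 16184) | 385.
Euclid: 129437 = 7·16184 + 16149; 16184 = 1·16149 + 35; 16149 = 461·35 + 14; 35 = 2·14 + 7; 14 = 2·7 + 0. gcd = 7; 385 mod 7 = 0. Yes.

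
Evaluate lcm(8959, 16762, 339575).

lcm(8959, 16762) = 8959·16762/gcd = 150170758/289 = 519622
lcm(519622, 339575) = 519622·339575/gcd = 176450640650/289 = 610555850

610555850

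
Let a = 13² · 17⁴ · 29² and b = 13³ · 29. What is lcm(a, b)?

154319830717

max exponent per prime: 13³ · 17⁴ · 29² = 154319830717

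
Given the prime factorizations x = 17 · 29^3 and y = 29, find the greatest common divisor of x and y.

29

min exponent per shared prime: 29 = 29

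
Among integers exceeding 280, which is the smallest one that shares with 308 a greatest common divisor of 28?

gcd(t, 308) = 28 forces 28 | t; write t = 28s. Then gcd(28s, 28·11) = 28·gcd(s, 11), so need gcd(s, 11) = 1.
28s > 280 gives s ≥ 11. The least s ≥ 11 coprime to 11 is 12, so t = 28·12 = 336.

336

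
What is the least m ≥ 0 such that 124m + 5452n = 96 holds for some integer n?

Euclid: 5452 = 43·124 + 120; 124 = 1·120 + 4; 120 = 30·4 + 0 → gcd = 4; 96 = 4·24.
Back-substitution yields 124·(44) + 5452·(-1) = 4, so one solution is m = 44·24 = 1056, n = -1·24 = -24.
Solutions in m differ by 5452/4 = 1363; the one in [0, 1363) is 1056 mod 1363 = 1056.

1056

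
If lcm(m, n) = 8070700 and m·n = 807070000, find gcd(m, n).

100

gcd·lcm = product, so gcd = 807070000/8070700 = 100.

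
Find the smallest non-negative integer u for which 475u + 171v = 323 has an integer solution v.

5

Euclid: 475 = 2·171 + 133; 171 = 1·133 + 38; 133 = 3·38 + 19; 38 = 2·19 + 0 → gcd = 19; 323 = 19·17.
Back-substitution yields 475·(4) + 171·(-11) = 19, so one solution is u = 4·17 = 68, v = -11·17 = -187.
Solutions in u differ by 171/19 = 9; the one in [0, 9) is 68 mod 9 = 5.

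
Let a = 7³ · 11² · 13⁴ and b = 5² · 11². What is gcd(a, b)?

121

min exponent per shared prime: 11² = 121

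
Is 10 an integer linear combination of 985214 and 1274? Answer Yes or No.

Yes

gcd(985214, 1274): 985214 = 773·1274 + 412; 1274 = 3·412 + 38; 412 = 10·38 + 32; 38 = 1·32 + 6; 32 = 5·6 + 2; 6 = 3·2 + 0 → 2
2 divides 10, so a solution exists.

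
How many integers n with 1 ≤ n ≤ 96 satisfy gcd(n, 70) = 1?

70 = 2·5·7. Inclusion–exclusion on these primes:
96 − ⌊96/2⌋ − ⌊96/5⌋ − ⌊96/7⌋ + ⌊96/10⌋ + ⌊96/14⌋ + ⌊96/35⌋ − ⌊96/70⌋ = 32

32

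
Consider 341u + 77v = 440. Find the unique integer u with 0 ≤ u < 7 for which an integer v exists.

4

Euclid: 341 = 4·77 + 33; 77 = 2·33 + 11; 33 = 3·11 + 0 → gcd = 11; 440 = 11·40.
Back-substitution yields 341·(-2) + 77·(9) = 11, so one solution is u = -2·40 = -80, v = 9·40 = 360.
Solutions in u differ by 77/11 = 7; the one in [0, 7) is -80 mod 7 = 4.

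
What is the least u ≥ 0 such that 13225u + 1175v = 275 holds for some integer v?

gcd(13225, 1175) = 25 (Euclid: 13225 = 11·1175 + 300; 1175 = 3·300 + 275; 300 = 1·275 + 25; 275 = 11·25 + 0), and 25 | 275.
Extended Euclid: 13225·(4) + 1175·(-45) = 25. Scale by 11: u₀ = 44.
General solution u = u₀ + 47t; reducing mod 47 gives u = 44 (and v = -495).

44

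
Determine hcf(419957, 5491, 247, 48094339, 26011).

19

419957 = 19 · 23 · 31²; 5491 = 17² · 19; 247 = 13 · 19; 48094339 = 19 · 37² · 43²; 26011 = 19 · 37²
gcd takes min exponent of each prime: 19 = 19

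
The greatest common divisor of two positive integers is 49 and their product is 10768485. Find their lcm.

219765

Since gcd(m,n)·lcm(m,n) = mn, lcm = 10768485/49 = 219765.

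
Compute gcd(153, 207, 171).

9

153 = 3² · 17; 207 = 3² · 23; 171 = 3² · 19
gcd takes min exponent of each prime: 3² = 9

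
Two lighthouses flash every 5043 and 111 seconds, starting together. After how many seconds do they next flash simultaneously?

186591

5043 = 3 · 41²; 111 = 3 · 37
max exponents: 3 · 37 · 41² = 186591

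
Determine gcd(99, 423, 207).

9

gcd(99, 423): 423 = 4·99 + 27; 99 = 3·27 + 18; 27 = 1·18 + 9; 18 = 2·9 + 0 → 9
gcd(9, 207): 207 = 23·9 + 0 → 9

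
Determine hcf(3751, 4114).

121

3751 = 11² · 31
4114 = 2 · 11² · 17
Common: 11² = 121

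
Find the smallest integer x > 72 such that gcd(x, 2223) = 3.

2223 = 3·741. Any x with gcd(x, 2223) = 3 is a multiple of 3, say 3s, with s coprime to 741.
Need s > 72/3, so s ≥ 25. First s ≥ 25 with gcd(s, 741) = 1 is s = 25. Thus x = 3·25 = 75.

75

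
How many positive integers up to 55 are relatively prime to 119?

Prime factors of 119: 7, 17. Count integers ≤ 55 divisible by none of them.
By inclusion–exclusion: 55 − ⌊55/7⌋ − ⌊55/17⌋ + ⌊55/119⌋ = 45.

45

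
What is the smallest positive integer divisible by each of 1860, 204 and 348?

916980

1860 = 2² · 3 · 5 · 31; 204 = 2² · 3 · 17; 348 = 2² · 3 · 29
lcm takes max exponent of each prime: 2² · 3 · 5 · 17 · 29 · 31 = 916980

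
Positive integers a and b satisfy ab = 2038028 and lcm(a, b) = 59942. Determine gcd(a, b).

34

gcd·lcm = product, so gcd = 2038028/59942 = 34.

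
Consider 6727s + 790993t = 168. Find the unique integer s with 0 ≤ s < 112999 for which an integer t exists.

Euclid: 790993 = 117·6727 + 3934; 6727 = 1·3934 + 2793; 3934 = 1·2793 + 1141; 2793 = 2·1141 + 511; 1141 = 2·511 + 119; 511 = 4·119 + 35; 119 = 3·35 + 14; 35 = 2·14 + 7; 14 = 2·7 + 0 → gcd = 7; 168 = 7·24.
Back-substitution yields 6727·(46446) + 790993·(-395) = 7, so one solution is s = 46446·24 = 1114704, t = -395·24 = -9480.
Solutions in s differ by 790993/7 = 112999; the one in [0, 112999) is 1114704 mod 112999 = 97713.

97713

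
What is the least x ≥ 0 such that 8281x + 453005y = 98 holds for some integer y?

7768

gcd(8281, 453005) = 49 (Euclid: 453005 = 54·8281 + 5831; 8281 = 1·5831 + 2450; 5831 = 2·2450 + 931; 2450 = 2·931 + 588; 931 = 1·588 + 343; 588 = 1·343 + 245; 343 = 1·245 + 98; 245 = 2·98 + 49; 98 = 2·49 + 0), and 49 | 98.
Extended Euclid: 8281·(3884) + 453005·(-71) = 49. Scale by 2: x₀ = 7768.
General solution x = x₀ + 9245t; reducing mod 9245 gives x = 7768 (and y = -142).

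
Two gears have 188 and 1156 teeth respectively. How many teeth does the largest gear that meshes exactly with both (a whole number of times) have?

4

188 = 2² · 47
1156 = 2² · 17²
Common: 2² = 4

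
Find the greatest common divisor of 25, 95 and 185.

gcd(25, 95): 95 = 3·25 + 20; 25 = 1·20 + 5; 20 = 4·5 + 0 → 5
gcd(5, 185): 185 = 37·5 + 0 → 5

5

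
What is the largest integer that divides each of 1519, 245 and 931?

gcd(1519, 245): 1519 = 6·245 + 49; 245 = 5·49 + 0 → 49
gcd(49, 931): 931 = 19·49 + 0 → 49

49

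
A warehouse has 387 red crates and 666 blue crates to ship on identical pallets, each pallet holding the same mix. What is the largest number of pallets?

387 = 3² · 43
666 = 2 · 3² · 37
Common: 3² = 9

9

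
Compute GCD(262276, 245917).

133

262276 = 2² · 7 · 17 · 19 · 29
245917 = 7 · 19 · 43²
Common: 7 · 19 = 133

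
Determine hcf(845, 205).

Euclid: 845 = 4·205 + 25; 205 = 8·25 + 5; 25 = 5·5 + 0. Last nonzero remainder: 5.

5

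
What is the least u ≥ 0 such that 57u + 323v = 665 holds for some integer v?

6

Reduce mod 323: 57u ≡ 665 (mod 323). With g = gcd(57, 323) = 19 dividing 665, divide through: 3u ≡ 35 (mod 17).
Since gcd(3, 17) = 1, u ≡ 35·(3)⁻¹ ≡ 6 (mod 17). Smallest non-negative: 6.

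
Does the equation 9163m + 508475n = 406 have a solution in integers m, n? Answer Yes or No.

No

By Bézout, 9163m + 508475n = 406 has integer solutions iff gcd(9163, 508475) | 406.
Euclid: 508475 = 55·9163 + 4510; 9163 = 2·4510 + 143; 4510 = 31·143 + 77; 143 = 1·77 + 66; 77 = 1·66 + 11; 66 = 6·11 + 0. gcd = 11; 406 mod 11 = 10. No.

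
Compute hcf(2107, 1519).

49

2107 = 7² · 43
1519 = 7² · 31
Common: 7² = 49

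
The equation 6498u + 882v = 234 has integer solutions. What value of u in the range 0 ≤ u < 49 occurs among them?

47

gcd(6498, 882) = 18 (Euclid: 6498 = 7·882 + 324; 882 = 2·324 + 234; 324 = 1·234 + 90; 234 = 2·90 + 54; 90 = 1·54 + 36; 54 = 1·36 + 18; 36 = 2·18 + 0), and 18 | 234.
Extended Euclid: 6498·(-19) + 882·(140) = 18. Scale by 13: u₀ = -247.
General solution u = u₀ + 49t; reducing mod 49 gives u = 47 (and v = -346).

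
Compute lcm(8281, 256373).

12562277

gcd first: 256373 = 30·8281 + 7943; 8281 = 1·7943 + 338; 7943 = 23·338 + 169; 338 = 2·169 + 0 → gcd = 169
lcm = 8281·256373/gcd = 2123024813/169 = 12562277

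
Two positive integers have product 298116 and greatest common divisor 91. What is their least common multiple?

3276

For any two positive integers, gcd × lcm equals their product. Hence lcm = 298116 / 91 = 3276.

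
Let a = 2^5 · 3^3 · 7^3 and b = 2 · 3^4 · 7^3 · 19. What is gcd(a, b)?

min exponent per shared prime: 2 · 3^3 · 7^3 = 18522

18522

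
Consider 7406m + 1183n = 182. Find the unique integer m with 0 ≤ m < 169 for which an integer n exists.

39

Euclid: 7406 = 6·1183 + 308; 1183 = 3·308 + 259; 308 = 1·259 + 49; 259 = 5·49 + 14; 49 = 3·14 + 7; 14 = 2·7 + 0 → gcd = 7; 182 = 7·26.
Back-substitution yields 7406·(73) + 1183·(-457) = 7, so one solution is m = 73·26 = 1898, n = -457·26 = -11882.
Solutions in m differ by 1183/7 = 169; the one in [0, 169) is 1898 mod 169 = 39.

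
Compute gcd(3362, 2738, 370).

2

3362 = 2 · 41²; 2738 = 2 · 37²; 370 = 2 · 5 · 37
gcd takes min exponent of each prime: 2 = 2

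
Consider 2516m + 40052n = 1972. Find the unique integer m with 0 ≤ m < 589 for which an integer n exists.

351

gcd(2516, 40052) = 68 (Euclid: 40052 = 15·2516 + 2312; 2516 = 1·2312 + 204; 2312 = 11·204 + 68; 204 = 3·68 + 0), and 68 | 1972.
Extended Euclid: 2516·(-191) + 40052·(12) = 68. Scale by 29: m₀ = -5539.
General solution m = m₀ + 589t; reducing mod 589 gives m = 351 (and n = -22).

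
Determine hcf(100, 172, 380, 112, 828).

gcd(100, 172): 172 = 1·100 + 72; 100 = 1·72 + 28; 72 = 2·28 + 16; 28 = 1·16 + 12; 16 = 1·12 + 4; 12 = 3·4 + 0 → 4
gcd(4, 380): 380 = 95·4 + 0 → 4
gcd(4, 112): 112 = 28·4 + 0 → 4
gcd(4, 828): 828 = 207·4 + 0 → 4

4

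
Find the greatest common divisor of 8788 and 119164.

4

8788 = 2² · 13³
119164 = 2² · 31³
Common: 2² = 4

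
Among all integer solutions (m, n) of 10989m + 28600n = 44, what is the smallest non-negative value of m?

596

Reduce mod 28600: 10989m ≡ 44 (mod 28600). With g = gcd(10989, 28600) = 11 dividing 44, divide through: 999m ≡ 4 (mod 2600).
Since gcd(999, 2600) = 1, m ≡ 4·(999)⁻¹ ≡ 596 (mod 2600). Smallest non-negative: 596.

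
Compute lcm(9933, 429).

9933 = 3 · 7 · 11 · 43; 429 = 3 · 11 · 13
max exponents: 3 · 7 · 11 · 13 · 43 = 129129

129129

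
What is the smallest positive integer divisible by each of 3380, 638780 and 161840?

873562311440

lcm(3380, 638780) = 3380·638780/gcd = 2159076400/20 = 107953820
lcm(107953820, 161840) = 107953820·161840/gcd = 17471246228800/20 = 873562311440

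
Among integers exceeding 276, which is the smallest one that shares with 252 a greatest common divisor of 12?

gcd(k, 252) = 12 forces 12 | k; write k = 12s. Then gcd(12s, 12·21) = 12·gcd(s, 21), so need gcd(s, 21) = 1.
12s > 276 gives s ≥ 24. The least s ≥ 24 coprime to 21 is 25, so k = 12·25 = 300.

300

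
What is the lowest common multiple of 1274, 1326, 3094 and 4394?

10980606

1274 = 2 · 7² · 13; 1326 = 2 · 3 · 13 · 17; 3094 = 2 · 7 · 13 · 17; 4394 = 2 · 13³
lcm takes max exponent of each prime: 2 · 3 · 7² · 13³ · 17 = 10980606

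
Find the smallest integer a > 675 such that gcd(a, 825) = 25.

700

Multiples of 25 above 675: 25·28, 25·29, … . Need the cofactor coprime to 825/25 = 33.
Checking s = 28, 29, … the first with gcd(s, 33) = 1 is s = 28, giving 700.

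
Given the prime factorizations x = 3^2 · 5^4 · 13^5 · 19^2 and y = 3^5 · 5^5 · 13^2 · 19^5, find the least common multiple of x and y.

698137652874065625

max exponent per prime: 3^5 · 5^5 · 13^5 · 19^5 = 698137652874065625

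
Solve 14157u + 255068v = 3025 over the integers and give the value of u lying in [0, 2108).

829

Euclid: 255068 = 18·14157 + 242; 14157 = 58·242 + 121; 242 = 2·121 + 0 → gcd = 121; 3025 = 121·25.
Back-substitution yields 14157·(1045) + 255068·(-58) = 121, so one solution is u = 1045·25 = 26125, v = -58·25 = -1450.
Solutions in u differ by 255068/121 = 2108; the one in [0, 2108) is 26125 mod 2108 = 829.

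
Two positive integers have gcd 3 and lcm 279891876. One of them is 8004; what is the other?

Using uv = gcd(u,v)·lcm(u,v) = 3·279891876 = 839675628, we get v = 839675628/8004 = 104907.

104907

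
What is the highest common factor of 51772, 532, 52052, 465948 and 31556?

28

gcd(51772, 532): 51772 = 97·532 + 168; 532 = 3·168 + 28; 168 = 6·28 + 0 → 28
gcd(28, 52052): 52052 = 1859·28 + 0 → 28
gcd(28, 465948): 465948 = 16641·28 + 0 → 28
gcd(28, 31556): 31556 = 1127·28 + 0 → 28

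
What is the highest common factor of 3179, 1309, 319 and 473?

gcd(3179, 1309): 3179 = 2·1309 + 561; 1309 = 2·561 + 187; 561 = 3·187 + 0 → 187
gcd(187, 319): 319 = 1·187 + 132; 187 = 1·132 + 55; 132 = 2·55 + 22; 55 = 2·22 + 11; 22 = 2·11 + 0 → 11
gcd(11, 473): 473 = 43·11 + 0 → 11

11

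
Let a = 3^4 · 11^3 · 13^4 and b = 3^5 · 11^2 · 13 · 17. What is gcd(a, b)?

min exponent per shared prime: 3^4 · 11^2 · 13 = 127413

127413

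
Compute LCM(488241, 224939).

488241 = 3³ · 13² · 107; 224939 = 11³ · 13²
max exponents: 3³ · 11³ · 13² · 107 = 649848771

649848771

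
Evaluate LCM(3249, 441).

159201

3249 = 3² · 19²; 441 = 3² · 7²
max exponents: 3² · 7² · 19² = 159201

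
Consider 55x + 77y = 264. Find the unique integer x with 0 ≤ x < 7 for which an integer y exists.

gcd(55, 77) = 11 (Euclid: 77 = 1·55 + 22; 55 = 2·22 + 11; 22 = 2·11 + 0), and 11 | 264.
Extended Euclid: 55·(3) + 77·(-2) = 11. Scale by 24: x₀ = 72.
General solution x = x₀ + 7t; reducing mod 7 gives x = 2 (and y = 2).

2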